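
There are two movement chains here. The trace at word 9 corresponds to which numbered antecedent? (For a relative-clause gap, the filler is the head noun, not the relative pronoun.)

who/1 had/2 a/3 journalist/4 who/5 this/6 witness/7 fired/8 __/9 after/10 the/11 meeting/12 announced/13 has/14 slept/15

The marked gap is inside the relative clause, the direct object of "fired".
Its filler is the head noun "journalist" (via "who"), at word 4.
(The other dependency links word 1 to a gap after word 13.)

4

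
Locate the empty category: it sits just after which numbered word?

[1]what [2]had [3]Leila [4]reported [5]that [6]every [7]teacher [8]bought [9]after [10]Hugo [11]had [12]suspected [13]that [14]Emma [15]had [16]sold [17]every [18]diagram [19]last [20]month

The displaced element is "what" (word 1).
It is linked across 1 clause boundary (that).
It functions as the direct object of "bought", so the gap sits immediately after word 8 ("bought").
Base order: Leila had reported that every teacher bought what after Hugo had suspected that Emma had sold every diagram last month.

8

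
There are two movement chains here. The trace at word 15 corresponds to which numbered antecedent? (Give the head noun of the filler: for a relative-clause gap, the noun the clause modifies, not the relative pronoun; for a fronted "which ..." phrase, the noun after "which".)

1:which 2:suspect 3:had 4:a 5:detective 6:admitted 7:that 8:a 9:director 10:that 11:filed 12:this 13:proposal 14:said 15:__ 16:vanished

2

The marked gap is the subject of "vanished".
Its filler is the fronted wh-phrase "which suspect", at word 2.
(The other dependency links word 9 to a gap after word 10.)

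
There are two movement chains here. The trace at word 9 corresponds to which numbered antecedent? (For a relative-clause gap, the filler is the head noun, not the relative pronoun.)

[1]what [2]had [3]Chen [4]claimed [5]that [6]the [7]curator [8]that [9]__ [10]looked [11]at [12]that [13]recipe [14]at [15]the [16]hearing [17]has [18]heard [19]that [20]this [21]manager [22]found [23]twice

7

The marked gap is inside the relative clause, the subject of "looked".
Its filler is the head noun "curator" (via "that"), at word 7.
(The other dependency links word 1 to a gap after word 22.)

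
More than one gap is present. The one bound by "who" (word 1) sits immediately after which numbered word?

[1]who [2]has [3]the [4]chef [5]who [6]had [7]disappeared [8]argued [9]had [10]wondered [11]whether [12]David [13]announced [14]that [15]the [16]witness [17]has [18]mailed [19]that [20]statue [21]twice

8

The displaced element is "who" (word 1).
It is linked across 1 clause boundary (Ø).
It functions as the subject of "wondered", so the gap sits immediately after word 8 ("argued").
Base order: The chef who had disappeared has argued that who had wondered whether David announced that the witness has mailed that statue twice.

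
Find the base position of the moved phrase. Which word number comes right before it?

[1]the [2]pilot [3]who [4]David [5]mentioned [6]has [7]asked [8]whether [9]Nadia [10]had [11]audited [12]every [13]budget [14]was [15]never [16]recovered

5

The displaced element is "the pilot" (word 2).
It is linked across 1 clause boundary (Ø).
It functions as the subject of "asked", so the gap sits immediately after word 5 ("mentioned").
Base order: David mentioned that the pilot has asked whether Nadia had audited every budget.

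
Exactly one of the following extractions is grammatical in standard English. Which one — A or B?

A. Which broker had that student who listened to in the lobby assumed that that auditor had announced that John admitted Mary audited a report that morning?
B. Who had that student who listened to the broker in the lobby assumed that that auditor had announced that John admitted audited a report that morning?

B

In A, the wh-phrase is extracted from inside a complex-NP island (relative clause) (introduced by "who"), which blocks movement.
In B, the extraction path crosses only that-complement boundaries, which are transparent.
So B is grammatical.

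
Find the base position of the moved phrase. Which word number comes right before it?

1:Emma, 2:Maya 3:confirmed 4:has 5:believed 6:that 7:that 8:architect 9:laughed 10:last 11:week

3

The displaced element is "Emma" (word 1).
It is linked across 1 clause boundary (Ø).
It functions as the subject of "believed", so the gap sits immediately after word 3 ("confirmed").
Base order: Maya confirmed Emma has believed that that architect laughed last week.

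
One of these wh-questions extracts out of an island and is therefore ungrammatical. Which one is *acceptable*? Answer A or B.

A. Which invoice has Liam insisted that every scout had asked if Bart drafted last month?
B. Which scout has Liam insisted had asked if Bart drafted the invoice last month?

In A, the wh-phrase is extracted from inside a wh-island (introduced by "if"), which blocks movement.
In B, the extraction path crosses only that-complement boundaries, which are transparent.
So B is grammatical.

B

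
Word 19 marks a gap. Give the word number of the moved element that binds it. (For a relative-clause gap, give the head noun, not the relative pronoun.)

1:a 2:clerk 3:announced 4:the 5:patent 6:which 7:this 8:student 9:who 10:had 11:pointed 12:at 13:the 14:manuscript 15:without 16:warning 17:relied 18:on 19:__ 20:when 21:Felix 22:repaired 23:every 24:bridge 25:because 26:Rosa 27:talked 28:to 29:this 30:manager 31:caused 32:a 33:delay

The gap at 19 is the prepositional object of "relied", inside a relative clause.
The relative pronoun is "which" (word 6); it is bound by the head noun immediately before it.
Its filler is the head noun "patent", at word 5.

5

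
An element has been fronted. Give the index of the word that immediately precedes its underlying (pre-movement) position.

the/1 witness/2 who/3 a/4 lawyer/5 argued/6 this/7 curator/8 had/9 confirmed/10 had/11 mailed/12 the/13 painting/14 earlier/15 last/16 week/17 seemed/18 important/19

10

The displaced element is "the witness" (word 2).
It is linked across 2 clause boundaries (Ø → Ø).
It functions as the subject of "mailed", so the gap sits immediately after word 10 ("confirmed").
Base order: A lawyer argued this curator had confirmed that the witness had mailed the painting earlier last week.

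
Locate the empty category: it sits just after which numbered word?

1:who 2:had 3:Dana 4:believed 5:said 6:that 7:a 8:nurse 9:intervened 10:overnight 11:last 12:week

4

The displaced element is "who" (word 1).
It is linked across 1 clause boundary (Ø).
It functions as the subject of "said", so the gap sits immediately after word 4 ("believed").
Base order: Dana had believed that who said that a nurse intervened overnight last week.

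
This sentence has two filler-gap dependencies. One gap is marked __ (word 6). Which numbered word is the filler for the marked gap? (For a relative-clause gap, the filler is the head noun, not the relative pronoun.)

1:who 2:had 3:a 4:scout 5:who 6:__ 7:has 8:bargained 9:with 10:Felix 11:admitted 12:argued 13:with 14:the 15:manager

The marked gap is inside the relative clause, the subject of "bargained".
Its filler is the head noun "scout" (via "who"), at word 4.
(The other dependency links word 1 to a gap after word 11.)

4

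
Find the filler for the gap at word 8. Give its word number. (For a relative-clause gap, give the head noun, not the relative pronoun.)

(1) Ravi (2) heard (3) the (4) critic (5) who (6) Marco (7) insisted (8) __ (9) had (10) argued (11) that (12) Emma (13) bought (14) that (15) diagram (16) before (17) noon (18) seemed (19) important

The gap at 8 is the subject of "argued", inside a relative clause.
The relative pronoun is "who" (word 5); it is bound by the head noun immediately before it.
Its filler is the head noun "critic", at word 4.

4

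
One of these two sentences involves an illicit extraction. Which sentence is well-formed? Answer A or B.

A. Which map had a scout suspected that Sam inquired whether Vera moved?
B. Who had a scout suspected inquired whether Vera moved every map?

In A, the wh-phrase is extracted from inside a wh-island (introduced by "whether"), which blocks movement.
In B, the extraction path crosses only that-complement boundaries, which are transparent.
So B is grammatical.

B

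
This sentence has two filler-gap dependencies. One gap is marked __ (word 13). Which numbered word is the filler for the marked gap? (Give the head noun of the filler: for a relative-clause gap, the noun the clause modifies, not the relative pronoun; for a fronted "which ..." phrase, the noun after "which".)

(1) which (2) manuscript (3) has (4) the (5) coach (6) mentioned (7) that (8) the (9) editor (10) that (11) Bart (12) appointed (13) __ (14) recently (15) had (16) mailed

9

The marked gap is inside the relative clause, the direct object of "appointed".
Its filler is the head noun "editor" (via "that"), at word 9.
(The other dependency links word 2 to a gap after word 16.)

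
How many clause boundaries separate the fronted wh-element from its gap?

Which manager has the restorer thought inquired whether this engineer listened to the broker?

"which manager" is extracted from the subject of "inquired".
Boundaries crossed, outermost first: [Ø] — 1 in total.

1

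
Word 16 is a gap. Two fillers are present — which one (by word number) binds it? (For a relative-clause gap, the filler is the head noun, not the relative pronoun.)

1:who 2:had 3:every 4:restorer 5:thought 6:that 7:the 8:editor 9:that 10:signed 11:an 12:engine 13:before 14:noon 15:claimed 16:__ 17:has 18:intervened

The marked gap is the subject of "intervened".
Its filler is the fronted wh-phrase "who", at word 1.
(The other dependency links word 8 to a gap after word 9.)

1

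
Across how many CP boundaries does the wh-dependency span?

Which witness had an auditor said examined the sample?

"which witness" is extracted from the subject of "examined".
Boundaries crossed, outermost first: [Ø] — 1 in total.

1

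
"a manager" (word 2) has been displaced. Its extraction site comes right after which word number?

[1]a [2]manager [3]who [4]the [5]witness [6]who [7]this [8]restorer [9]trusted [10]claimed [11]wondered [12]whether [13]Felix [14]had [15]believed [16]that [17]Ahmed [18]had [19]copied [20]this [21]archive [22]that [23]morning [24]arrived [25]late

10

The displaced element is "a manager" (word 2).
It is linked across 1 clause boundary (Ø).
It functions as the subject of "wondered", so the gap sits immediately after word 10 ("claimed").
Base order: The witness who this restorer trusted claimed a manager wondered whether Felix had believed that Ahmed had copied this archive that morning.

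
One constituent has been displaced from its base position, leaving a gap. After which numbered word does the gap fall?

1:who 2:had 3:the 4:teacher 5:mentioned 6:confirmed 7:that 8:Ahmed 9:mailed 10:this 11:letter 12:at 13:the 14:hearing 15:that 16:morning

The displaced element is "who" (word 1).
It is linked across 1 clause boundary (Ø).
It functions as the subject of "confirmed", so the gap sits immediately after word 5 ("mentioned").
Base order: The teacher had mentioned who confirmed that Ahmed mailed this letter at the hearing that morning.

5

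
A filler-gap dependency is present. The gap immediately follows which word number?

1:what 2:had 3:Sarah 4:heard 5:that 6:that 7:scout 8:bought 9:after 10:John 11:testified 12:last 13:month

8

The displaced element is "what" (word 1).
It is linked across 1 clause boundary (that).
It functions as the direct object of "bought", so the gap sits immediately after word 8 ("bought").
Base order: Sarah had heard that that scout bought what after John testified last month.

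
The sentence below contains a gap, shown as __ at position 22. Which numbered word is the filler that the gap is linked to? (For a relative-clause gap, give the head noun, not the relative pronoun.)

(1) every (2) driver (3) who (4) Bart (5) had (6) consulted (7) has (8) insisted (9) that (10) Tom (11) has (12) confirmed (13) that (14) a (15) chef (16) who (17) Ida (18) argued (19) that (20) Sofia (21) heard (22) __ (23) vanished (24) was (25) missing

The gap at 22 is the subject of "vanished", inside a relative clause.
The relative pronoun is "who" (word 16); it is bound by the head noun immediately before it.
Its filler is the head noun "chef", at word 15.

15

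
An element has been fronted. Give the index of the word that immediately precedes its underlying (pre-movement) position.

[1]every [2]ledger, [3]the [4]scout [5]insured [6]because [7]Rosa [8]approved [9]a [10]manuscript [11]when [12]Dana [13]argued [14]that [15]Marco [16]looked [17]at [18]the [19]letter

5

The displaced element is "every ledger" (word 2).
It functions as the direct object of "insured", so the gap sits immediately after word 5 ("insured").
Base order: The scout insured every ledger because Rosa approved a manuscript when Dana argued that Marco looked at the letter.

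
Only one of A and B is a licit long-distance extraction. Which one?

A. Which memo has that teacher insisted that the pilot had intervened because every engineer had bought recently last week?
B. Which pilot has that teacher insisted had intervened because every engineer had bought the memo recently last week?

B

In A, the wh-phrase is extracted from inside an adjunct island (introduced by "because"), which blocks movement.
In B, the extraction path crosses only that-complement boundaries, which are transparent.
So B is grammatical.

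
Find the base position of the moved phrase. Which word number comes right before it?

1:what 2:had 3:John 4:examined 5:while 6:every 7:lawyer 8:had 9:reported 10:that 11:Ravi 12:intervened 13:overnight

4

The displaced element is "what" (word 1).
It functions as the direct object of "examined", so the gap sits immediately after word 4 ("examined").
Base order: John had examined what while every lawyer had reported that Ravi intervened overnight.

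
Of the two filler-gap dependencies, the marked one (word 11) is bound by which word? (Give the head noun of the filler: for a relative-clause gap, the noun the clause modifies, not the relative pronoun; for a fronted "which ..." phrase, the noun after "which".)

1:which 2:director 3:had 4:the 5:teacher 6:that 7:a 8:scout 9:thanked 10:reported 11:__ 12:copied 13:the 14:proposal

2

The marked gap is the subject of "copied".
Its filler is the fronted wh-phrase "which director", at word 2.
(The other dependency links word 5 to a gap after word 9.)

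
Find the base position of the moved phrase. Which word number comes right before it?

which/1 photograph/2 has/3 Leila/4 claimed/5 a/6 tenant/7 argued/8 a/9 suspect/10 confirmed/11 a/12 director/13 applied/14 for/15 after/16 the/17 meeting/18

15

The displaced element is "which photograph" (word 2).
It is linked across 3 clause boundaries (Ø → Ø → Ø).
It functions as the object of the preposition "for" of "applied", so the gap sits immediately after word 15 ("for").
Base order: Leila has claimed a tenant argued a suspect confirmed a director applied for which photograph after the meeting.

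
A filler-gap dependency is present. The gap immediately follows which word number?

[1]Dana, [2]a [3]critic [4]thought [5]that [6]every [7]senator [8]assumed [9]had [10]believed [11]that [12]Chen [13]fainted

The displaced element is "Dana" (word 1).
It is linked across 2 clause boundaries (that → Ø).
It functions as the subject of "believed", so the gap sits immediately after word 8 ("assumed").
Base order: A critic thought that every senator assumed that Dana had believed that Chen fainted.

8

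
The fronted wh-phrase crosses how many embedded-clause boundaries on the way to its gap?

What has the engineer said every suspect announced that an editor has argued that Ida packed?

3

"what" is extracted from the object of "packed".
Boundaries crossed, outermost first: [Ø], [that], [that] — 3 in total.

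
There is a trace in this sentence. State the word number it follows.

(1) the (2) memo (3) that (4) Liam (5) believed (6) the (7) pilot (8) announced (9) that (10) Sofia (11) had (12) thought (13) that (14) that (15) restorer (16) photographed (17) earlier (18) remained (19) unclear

The displaced element is "the memo" (word 2).
It is linked across 3 clause boundaries (Ø → that → that).
It functions as the direct object of "photographed", so the gap sits immediately after word 16 ("photographed").
Base order: Liam believed the pilot announced that Sofia had thought that that restorer photographed the memo earlier.

16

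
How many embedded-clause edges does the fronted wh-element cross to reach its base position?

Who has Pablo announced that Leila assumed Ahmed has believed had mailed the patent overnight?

3

"who" is extracted from the subject of "mailed".
Boundaries crossed, outermost first: [that], [Ø], [Ø] — 3 in total.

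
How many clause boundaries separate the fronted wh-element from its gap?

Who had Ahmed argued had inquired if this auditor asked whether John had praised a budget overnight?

1

"who" is extracted from the subject of "inquired".
Boundaries crossed, outermost first: [Ø] — 1 in total.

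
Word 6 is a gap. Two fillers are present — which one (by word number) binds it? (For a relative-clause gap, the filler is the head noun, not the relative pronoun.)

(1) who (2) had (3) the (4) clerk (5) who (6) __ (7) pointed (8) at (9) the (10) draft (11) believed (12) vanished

The marked gap is inside the relative clause, the subject of "pointed".
Its filler is the head noun "clerk" (via "who"), at word 4.
(The other dependency links word 1 to a gap after word 11.)

4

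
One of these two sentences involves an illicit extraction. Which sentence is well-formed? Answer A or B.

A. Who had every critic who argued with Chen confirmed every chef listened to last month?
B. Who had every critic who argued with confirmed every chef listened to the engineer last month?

In B, the wh-phrase is extracted from inside a complex-NP island (relative clause) (introduced by "who"), which blocks movement.
In A, the extraction path crosses only that-complement boundaries, which are transparent.
So A is grammatical.

A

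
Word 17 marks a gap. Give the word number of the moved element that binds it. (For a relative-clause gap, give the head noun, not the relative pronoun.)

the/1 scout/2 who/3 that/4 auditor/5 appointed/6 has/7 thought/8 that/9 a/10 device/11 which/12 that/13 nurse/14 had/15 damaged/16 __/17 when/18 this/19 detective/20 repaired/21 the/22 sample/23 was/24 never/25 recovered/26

11

The gap at 17 is the object of "damaged", inside a relative clause.
The relative pronoun is "which" (word 12); it is bound by the head noun immediately before it.
Its filler is the head noun "device", at word 11.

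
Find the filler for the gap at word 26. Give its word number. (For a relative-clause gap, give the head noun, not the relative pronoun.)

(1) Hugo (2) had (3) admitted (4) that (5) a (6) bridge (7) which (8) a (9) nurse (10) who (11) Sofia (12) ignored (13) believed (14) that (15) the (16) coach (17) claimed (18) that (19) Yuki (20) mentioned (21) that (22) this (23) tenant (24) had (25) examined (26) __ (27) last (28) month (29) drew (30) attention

6

The gap at 26 is the object of "examined", inside a relative clause.
The relative pronoun is "which" (word 7); it is bound by the head noun immediately before it.
Its filler is the head noun "bridge", at word 6.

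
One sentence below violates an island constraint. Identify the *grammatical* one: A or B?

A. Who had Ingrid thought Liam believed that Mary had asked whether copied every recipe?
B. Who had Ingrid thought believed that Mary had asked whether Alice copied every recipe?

In A, the wh-phrase is extracted from inside a wh-island (introduced by "whether"), which blocks movement.
In B, the extraction path crosses only that-complement boundaries, which are transparent.
So B is grammatical.

B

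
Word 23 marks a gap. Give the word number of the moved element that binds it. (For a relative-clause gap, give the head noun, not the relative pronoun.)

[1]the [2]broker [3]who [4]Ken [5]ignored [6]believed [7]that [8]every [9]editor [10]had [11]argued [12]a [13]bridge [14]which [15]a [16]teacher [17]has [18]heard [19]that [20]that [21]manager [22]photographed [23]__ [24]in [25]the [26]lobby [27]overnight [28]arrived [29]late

The gap at 23 is the object of "photographed", inside a relative clause.
The relative pronoun is "which" (word 14); it is bound by the head noun immediately before it.
Its filler is the head noun "bridge", at word 13.

13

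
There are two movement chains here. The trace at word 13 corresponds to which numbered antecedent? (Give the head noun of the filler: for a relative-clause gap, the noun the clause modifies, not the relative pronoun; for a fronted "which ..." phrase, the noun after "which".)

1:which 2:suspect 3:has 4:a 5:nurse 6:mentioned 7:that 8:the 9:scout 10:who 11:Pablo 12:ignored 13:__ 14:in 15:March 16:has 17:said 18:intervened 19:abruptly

9

The marked gap is inside the relative clause, the direct object of "ignored".
Its filler is the head noun "scout" (via "who"), at word 9.
(The other dependency links word 2 to a gap after word 17.)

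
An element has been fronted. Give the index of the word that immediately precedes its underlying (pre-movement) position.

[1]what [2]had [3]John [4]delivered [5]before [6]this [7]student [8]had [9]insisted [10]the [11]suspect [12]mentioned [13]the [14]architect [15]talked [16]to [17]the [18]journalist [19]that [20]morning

4

The displaced element is "what" (word 1).
It functions as the direct object of "delivered", so the gap sits immediately after word 4 ("delivered").
Base order: John had delivered what before this student had insisted the suspect mentioned the architect talked to the journalist that morning.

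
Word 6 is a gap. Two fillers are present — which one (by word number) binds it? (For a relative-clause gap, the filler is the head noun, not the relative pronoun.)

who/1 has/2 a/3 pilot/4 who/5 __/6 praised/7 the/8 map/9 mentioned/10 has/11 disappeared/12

4

The marked gap is inside the relative clause, the subject of "praised".
Its filler is the head noun "pilot" (via "who"), at word 4.
(The other dependency links word 1 to a gap after word 10.)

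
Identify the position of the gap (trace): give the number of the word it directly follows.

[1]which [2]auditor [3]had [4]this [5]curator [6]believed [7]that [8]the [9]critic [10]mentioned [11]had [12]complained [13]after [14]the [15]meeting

10

The displaced element is "which auditor" (word 2).
It is linked across 2 clause boundaries (that → Ø).
It functions as the subject of "complained", so the gap sits immediately after word 10 ("mentioned").
Base order: This curator had believed that the critic mentioned which auditor had complained after the meeting.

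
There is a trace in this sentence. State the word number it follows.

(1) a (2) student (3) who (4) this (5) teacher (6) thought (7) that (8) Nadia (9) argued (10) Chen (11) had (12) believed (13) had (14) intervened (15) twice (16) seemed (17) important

12

The displaced element is "a student" (word 2).
It is linked across 3 clause boundaries (that → Ø → Ø).
It functions as the subject of "intervened", so the gap sits immediately after word 12 ("believed").
Base order: This teacher thought that Nadia argued Chen had believed that a student had intervened twice.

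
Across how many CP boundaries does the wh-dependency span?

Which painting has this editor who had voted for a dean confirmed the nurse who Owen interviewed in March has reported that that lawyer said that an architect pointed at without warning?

"which painting" is extracted from the PP object of "pointed".
Boundaries crossed, outermost first: [Ø], [that], [that] — 3 in total.

3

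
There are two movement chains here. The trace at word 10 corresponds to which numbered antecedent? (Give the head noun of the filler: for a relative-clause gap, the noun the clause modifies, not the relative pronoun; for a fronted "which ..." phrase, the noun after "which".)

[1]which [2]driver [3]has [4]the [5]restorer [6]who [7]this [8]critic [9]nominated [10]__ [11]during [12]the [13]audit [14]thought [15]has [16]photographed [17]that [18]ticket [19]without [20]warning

The marked gap is inside the relative clause, the direct object of "nominated".
Its filler is the head noun "restorer" (via "who"), at word 5.
(The other dependency links word 2 to a gap after word 14.)

5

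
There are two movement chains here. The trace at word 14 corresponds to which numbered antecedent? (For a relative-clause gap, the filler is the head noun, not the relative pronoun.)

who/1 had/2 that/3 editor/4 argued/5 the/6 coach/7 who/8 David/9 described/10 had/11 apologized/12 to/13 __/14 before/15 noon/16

1

The marked gap is the object of the preposition "to" of "apologized".
Its filler is the fronted wh-phrase "who", at word 1.
(The other dependency links word 7 to a gap after word 10.)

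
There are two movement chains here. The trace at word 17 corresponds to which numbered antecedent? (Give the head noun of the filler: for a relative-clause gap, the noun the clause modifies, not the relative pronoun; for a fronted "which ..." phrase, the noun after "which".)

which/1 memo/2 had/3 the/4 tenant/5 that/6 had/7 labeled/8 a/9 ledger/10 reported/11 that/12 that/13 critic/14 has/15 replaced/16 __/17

2

The marked gap is the direct object of "replaced".
Its filler is the fronted wh-phrase "which memo", at word 2.
(The other dependency links word 5 to a gap after word 6.)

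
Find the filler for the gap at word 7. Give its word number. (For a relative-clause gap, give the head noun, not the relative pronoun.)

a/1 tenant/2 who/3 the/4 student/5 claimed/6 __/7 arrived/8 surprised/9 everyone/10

2

The gap at 7 is the subject of "arrived", inside a relative clause.
The relative pronoun is "who" (word 3); it is bound by the head noun immediately before it.
Its filler is the head noun "tenant", at word 2.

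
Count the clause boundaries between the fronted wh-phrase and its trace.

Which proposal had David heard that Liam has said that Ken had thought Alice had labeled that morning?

"which proposal" is extracted from the object of "labeled".
Boundaries crossed, outermost first: [that], [that], [Ø] — 3 in total.

3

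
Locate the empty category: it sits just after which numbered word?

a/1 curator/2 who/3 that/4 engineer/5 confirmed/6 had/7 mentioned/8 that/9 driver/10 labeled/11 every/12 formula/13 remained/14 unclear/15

6

The displaced element is "a curator" (word 2).
It is linked across 1 clause boundary (Ø).
It functions as the subject of "mentioned", so the gap sits immediately after word 6 ("confirmed").
Base order: That engineer confirmed that a curator had mentioned that driver labeled every formula.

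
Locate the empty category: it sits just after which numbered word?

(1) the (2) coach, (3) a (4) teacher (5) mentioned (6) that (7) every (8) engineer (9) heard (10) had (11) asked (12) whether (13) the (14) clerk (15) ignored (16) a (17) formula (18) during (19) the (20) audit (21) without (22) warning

The displaced element is "the coach" (word 2).
It is linked across 2 clause boundaries (that → Ø).
It functions as the subject of "asked", so the gap sits immediately after word 9 ("heard").
Base order: A teacher mentioned that every engineer heard that the coach had asked whether the clerk ignored a formula during the audit without warning.

9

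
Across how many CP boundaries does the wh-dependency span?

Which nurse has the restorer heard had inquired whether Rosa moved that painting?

1

"which nurse" is extracted from the subject of "inquired".
Boundaries crossed, outermost first: [Ø] — 1 in total.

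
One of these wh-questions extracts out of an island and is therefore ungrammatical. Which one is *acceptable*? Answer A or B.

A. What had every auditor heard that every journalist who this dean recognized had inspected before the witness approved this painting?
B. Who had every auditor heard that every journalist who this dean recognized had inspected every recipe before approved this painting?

A

In B, the wh-phrase is extracted from inside an adjunct island (introduced by "before"), which blocks movement.
In A, the extraction path crosses only that-complement boundaries, which are transparent.
So A is grammatical.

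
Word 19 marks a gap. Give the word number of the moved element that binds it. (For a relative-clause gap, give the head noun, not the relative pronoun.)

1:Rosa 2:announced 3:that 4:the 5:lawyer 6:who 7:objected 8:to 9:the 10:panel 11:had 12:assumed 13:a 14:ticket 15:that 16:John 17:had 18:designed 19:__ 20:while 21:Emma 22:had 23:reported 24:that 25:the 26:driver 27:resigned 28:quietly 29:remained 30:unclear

The gap at 19 is the object of "designed", inside a relative clause.
The relative pronoun is "that" (word 15); it is bound by the head noun immediately before it.
Its filler is the head noun "ticket", at word 14.

14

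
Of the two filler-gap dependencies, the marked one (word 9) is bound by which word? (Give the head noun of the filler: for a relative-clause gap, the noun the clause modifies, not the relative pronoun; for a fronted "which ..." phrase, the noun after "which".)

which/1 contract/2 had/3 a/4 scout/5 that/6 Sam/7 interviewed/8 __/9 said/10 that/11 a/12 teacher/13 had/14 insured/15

5

The marked gap is inside the relative clause, the direct object of "interviewed".
Its filler is the head noun "scout" (via "that"), at word 5.
(The other dependency links word 2 to a gap after word 15.)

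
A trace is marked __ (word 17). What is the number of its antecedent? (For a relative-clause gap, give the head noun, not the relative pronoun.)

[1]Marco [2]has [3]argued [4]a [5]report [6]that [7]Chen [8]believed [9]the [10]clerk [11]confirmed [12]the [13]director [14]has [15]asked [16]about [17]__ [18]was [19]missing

The gap at 17 is the prepositional object of "asked", inside a relative clause.
The relative pronoun is "that" (word 6); it is bound by the head noun immediately before it.
Its filler is the head noun "report", at word 5.

5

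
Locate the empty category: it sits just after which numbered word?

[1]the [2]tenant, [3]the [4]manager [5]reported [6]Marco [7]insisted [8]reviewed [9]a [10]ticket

The displaced element is "the tenant" (word 2).
It is linked across 2 clause boundaries (Ø → Ø).
It functions as the subject of "reviewed", so the gap sits immediately after word 7 ("insisted").
Base order: The manager reported Marco insisted that the tenant reviewed a ticket.

7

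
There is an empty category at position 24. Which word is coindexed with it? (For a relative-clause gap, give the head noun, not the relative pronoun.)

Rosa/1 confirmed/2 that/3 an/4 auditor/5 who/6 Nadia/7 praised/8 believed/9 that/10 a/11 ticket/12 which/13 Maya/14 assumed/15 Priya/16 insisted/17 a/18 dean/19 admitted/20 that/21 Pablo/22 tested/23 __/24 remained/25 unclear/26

The gap at 24 is the object of "tested", inside a relative clause.
The relative pronoun is "which" (word 13); it is bound by the head noun immediately before it.
Its filler is the head noun "ticket", at word 12.

12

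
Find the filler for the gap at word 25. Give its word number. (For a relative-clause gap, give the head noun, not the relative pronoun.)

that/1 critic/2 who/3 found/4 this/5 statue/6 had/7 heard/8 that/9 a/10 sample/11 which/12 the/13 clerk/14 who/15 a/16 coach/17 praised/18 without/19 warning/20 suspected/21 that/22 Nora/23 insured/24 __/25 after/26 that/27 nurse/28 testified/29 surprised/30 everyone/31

11

The gap at 25 is the object of "insured", inside a relative clause.
The relative pronoun is "which" (word 12); it is bound by the head noun immediately before it.
Its filler is the head noun "sample", at word 11.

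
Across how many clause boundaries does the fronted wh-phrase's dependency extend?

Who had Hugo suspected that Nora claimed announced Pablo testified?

2

"who" is extracted from the subject of "announced".
Boundaries crossed, outermost first: [that], [Ø] — 2 in total.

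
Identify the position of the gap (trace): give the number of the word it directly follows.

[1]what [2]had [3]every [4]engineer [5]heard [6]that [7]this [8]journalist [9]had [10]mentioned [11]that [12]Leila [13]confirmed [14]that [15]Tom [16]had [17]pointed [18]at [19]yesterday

The displaced element is "what" (word 1).
It is linked across 3 clause boundaries (that → that → that).
It functions as the object of the preposition "at" of "pointed", so the gap sits immediately after word 18 ("at").
Base order: Every engineer had heard that this journalist had mentioned that Leila confirmed that Tom had pointed at what yesterday.

18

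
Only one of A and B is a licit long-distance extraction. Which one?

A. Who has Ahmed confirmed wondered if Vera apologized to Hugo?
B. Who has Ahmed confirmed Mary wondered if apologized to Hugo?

In B, the wh-phrase is extracted from inside a wh-island (introduced by "if"), which blocks movement.
In A, the extraction path crosses only that-complement boundaries, which are transparent.
So A is grammatical.

A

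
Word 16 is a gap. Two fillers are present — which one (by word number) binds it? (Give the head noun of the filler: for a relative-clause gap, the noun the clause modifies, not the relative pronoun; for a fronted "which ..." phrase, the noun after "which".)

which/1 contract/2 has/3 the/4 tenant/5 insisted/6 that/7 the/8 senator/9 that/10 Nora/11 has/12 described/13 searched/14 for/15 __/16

The marked gap is the object of the preposition "for" of "searched".
Its filler is the fronted wh-phrase "which contract", at word 2.
(The other dependency links word 9 to a gap after word 13.)

2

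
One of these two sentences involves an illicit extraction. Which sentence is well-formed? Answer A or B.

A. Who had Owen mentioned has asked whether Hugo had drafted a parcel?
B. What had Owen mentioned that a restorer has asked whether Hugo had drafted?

In B, the wh-phrase is extracted from inside a wh-island (introduced by "whether"), which blocks movement.
In A, the extraction path crosses only that-complement boundaries, which are transparent.
So A is grammatical.

A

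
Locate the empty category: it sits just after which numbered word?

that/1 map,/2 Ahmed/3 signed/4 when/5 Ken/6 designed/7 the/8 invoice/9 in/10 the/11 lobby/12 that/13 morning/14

The displaced element is "that map" (word 2).
It functions as the direct object of "signed", so the gap sits immediately after word 4 ("signed").
Base order: Ahmed signed that map when Ken designed the invoice in the lobby that morning.

4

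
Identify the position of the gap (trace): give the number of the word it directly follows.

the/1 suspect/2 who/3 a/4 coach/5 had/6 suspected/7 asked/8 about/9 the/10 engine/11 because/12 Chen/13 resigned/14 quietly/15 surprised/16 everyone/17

7

The displaced element is "the suspect" (word 2).
It is linked across 1 clause boundary (Ø).
It functions as the subject of "asked", so the gap sits immediately after word 7 ("suspected").
Base order: A coach had suspected that the suspect asked about the engine because Chen resigned quietly.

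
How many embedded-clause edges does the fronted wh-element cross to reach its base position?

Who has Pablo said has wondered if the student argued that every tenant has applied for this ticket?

1

"who" is extracted from the subject of "wondered".
Boundaries crossed, outermost first: [Ø] — 1 in total.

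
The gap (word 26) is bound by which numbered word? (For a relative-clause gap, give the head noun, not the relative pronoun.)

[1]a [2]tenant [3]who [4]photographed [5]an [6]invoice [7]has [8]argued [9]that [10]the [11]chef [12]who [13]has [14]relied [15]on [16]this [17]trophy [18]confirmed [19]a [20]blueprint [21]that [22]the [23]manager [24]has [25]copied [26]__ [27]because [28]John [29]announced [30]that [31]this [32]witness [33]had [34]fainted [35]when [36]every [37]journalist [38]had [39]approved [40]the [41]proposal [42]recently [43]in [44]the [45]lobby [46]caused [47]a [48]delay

20

The gap at 26 is the object of "copied", inside a relative clause.
The relative pronoun is "that" (word 21); it is bound by the head noun immediately before it.
Its filler is the head noun "blueprint", at word 20.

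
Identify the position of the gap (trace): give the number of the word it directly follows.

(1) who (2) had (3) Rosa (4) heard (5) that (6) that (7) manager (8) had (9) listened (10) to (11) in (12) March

10

The displaced element is "who" (word 1).
It is linked across 1 clause boundary (that).
It functions as the object of the preposition "to" of "listened", so the gap sits immediately after word 10 ("to").
Base order: Rosa had heard that that manager had listened to who in March.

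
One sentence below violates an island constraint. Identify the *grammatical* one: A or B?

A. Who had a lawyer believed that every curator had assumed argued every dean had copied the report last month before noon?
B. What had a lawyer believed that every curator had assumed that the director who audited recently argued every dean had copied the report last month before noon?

In B, the wh-phrase is extracted from inside a complex-NP island (relative clause) (introduced by "who"), which blocks movement.
In A, the extraction path crosses only that-complement boundaries, which are transparent.
So A is grammatical.

A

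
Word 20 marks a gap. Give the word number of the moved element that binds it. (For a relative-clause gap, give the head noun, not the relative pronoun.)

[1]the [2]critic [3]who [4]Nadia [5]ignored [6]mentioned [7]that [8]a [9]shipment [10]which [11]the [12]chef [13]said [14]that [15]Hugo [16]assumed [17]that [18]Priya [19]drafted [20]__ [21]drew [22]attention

9

The gap at 20 is the object of "drafted", inside a relative clause.
The relative pronoun is "which" (word 10); it is bound by the head noun immediately before it.
Its filler is the head noun "shipment", at word 9.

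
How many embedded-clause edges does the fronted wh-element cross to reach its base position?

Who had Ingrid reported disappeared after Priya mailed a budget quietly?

1

"who" is extracted from the subject of "disappeared".
Boundaries crossed, outermost first: [Ø] — 1 in total.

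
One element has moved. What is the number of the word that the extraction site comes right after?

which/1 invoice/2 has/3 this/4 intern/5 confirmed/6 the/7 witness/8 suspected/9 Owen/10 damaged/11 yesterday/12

The displaced element is "which invoice" (word 2).
It is linked across 2 clause boundaries (Ø → Ø).
It functions as the direct object of "damaged", so the gap sits immediately after word 11 ("damaged").
Base order: This intern has confirmed the witness suspected Owen damaged which invoice yesterday.

11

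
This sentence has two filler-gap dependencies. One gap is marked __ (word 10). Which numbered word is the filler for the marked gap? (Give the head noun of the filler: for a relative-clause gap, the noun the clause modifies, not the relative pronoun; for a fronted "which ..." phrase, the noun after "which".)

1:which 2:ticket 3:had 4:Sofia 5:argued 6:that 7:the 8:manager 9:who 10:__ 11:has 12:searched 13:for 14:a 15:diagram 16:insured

The marked gap is inside the relative clause, the subject of "searched".
Its filler is the head noun "manager" (via "who"), at word 8.
(The other dependency links word 2 to a gap after word 16.)

8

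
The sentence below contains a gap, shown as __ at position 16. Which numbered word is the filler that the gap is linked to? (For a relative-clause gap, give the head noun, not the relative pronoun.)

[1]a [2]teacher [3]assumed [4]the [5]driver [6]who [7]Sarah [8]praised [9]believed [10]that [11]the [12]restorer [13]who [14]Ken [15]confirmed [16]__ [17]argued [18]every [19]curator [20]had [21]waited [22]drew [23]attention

The gap at 16 is the subject of "argued", inside a relative clause.
The relative pronoun is "who" (word 13); it is bound by the head noun immediately before it.
Its filler is the head noun "restorer", at word 12.

12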